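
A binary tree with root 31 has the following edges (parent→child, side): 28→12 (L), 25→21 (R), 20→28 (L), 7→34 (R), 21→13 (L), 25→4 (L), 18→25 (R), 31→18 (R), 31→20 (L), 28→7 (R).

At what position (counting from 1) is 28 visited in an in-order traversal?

In-order visits the left subtree, then the node, then the right subtree.
At 31: go left to 20.
  At 20: go left to 28.
    At 28: go left to 12.
      12 is a leaf — visit 12.
    Visit 28.
    At 28: go right to 7.
      At 7: no left child.
      Visit 7.
      At 7: go right to 34.
        34 is a leaf — visit 34.
  Visit 20.
  At 20: no right child.
Visit 31.
At 31: go right to 18.
  At 18: no left child.
  Visit 18.
  At 18: go right to 25.
    At 25: go left to 4.
      4 is a leaf — visit 4.
    Visit 25.
    At 25: go right to 21.
      At 21: go left to 13.
        13 is a leaf — visit 13.
      Visit 21.
      At 21: no right child.
Full in-order sequence: 12, 28, 7, 34, 20, 31, 18, 4, 25, 13, 21.

2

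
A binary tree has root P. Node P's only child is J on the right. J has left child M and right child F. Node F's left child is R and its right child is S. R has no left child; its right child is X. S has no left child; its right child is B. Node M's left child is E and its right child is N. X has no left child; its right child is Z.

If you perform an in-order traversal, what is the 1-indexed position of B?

In-order visits the left subtree, then the node, then the right subtree.
At P: no left child.
Visit P.
At P: go right to J.
  At J: go left to M.
    At M: go left to E.
      E is a leaf — visit E.
    Visit M.
    At M: go right to N.
      N is a leaf — visit N.
  Visit J.
  At J: go right to F.
    At F: go left to R.
      At R: no left child.
      Visit R.
      At R: go right to X.
        At X: no left child.
        Visit X.
        At X: go right to Z.
          Z is a leaf — visit Z.
    Visit F.
    At F: go right to S.
      At S: no left child.
      Visit S.
      At S: go right to B.
        B is a leaf — visit B.
Full in-order sequence: P, E, M, N, J, R, X, Z, F, S, B.

11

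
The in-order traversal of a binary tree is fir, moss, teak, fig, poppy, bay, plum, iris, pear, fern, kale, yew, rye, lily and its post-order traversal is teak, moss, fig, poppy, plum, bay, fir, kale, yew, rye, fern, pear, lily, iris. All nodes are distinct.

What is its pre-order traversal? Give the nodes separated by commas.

iris, fir, bay, poppy, fig, moss, teak, plum, lily, pear, fern, rye, yew, kale

The last element of post-order is the root; it splits in-order into left and right subtrees.
Root iris: left subtree has 7 nodes {fir, moss, teak, fig, poppy, bay, plum}, right has 6 {pear, fern, kale, yew, rye, lily}.
  Root fir: left subtree has 0 nodes { }, right has 6 {moss, teak, fig, poppy, bay, plum}.
    Root bay: left subtree has 4 nodes {moss, teak, fig, poppy}, right has 1 {plum}.
      Root poppy: left subtree has 3 nodes {moss, teak, fig}, right has 0 { }.
        Root fig: left subtree has 2 nodes {moss, teak}, right has 0 { }.
          Root moss: left subtree has 0 nodes { }, right has 1 {teak}.
  Root lily: left subtree has 5 nodes {pear, fern, kale, yew, rye}, right has 0 { }.
    Root pear: left subtree has 0 nodes { }, right has 4 {fern, kale, yew, rye}.
      Root fern: left subtree has 0 nodes { }, right has 3 {kale, yew, rye}.
        Root rye: left subtree has 2 nodes {kale, yew}, right has 0 { }.
          Root yew: left subtree has 1 node {kale}, right has 0 { }.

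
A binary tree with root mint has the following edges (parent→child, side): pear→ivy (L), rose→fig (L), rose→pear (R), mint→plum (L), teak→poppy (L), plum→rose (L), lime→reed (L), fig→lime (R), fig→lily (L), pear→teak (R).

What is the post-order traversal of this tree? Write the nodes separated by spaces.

lily reed lime fig ivy poppy teak pear rose plum mint

Post-order visits the left subtree, then the right subtree, then the node.
At mint: go left to plum.
  At plum: go left to rose.
    At rose: go left to fig.
      At fig: go left to lily.
        lily is a leaf — visit lily.
      At fig: go right to lime.
        At lime: go left to reed.
          reed is a leaf — visit reed.
        At lime: no right child.
        Visit lime.
      Visit fig.
    At rose: go right to pear.
      At pear: go left to ivy.
        ivy is a leaf — visit ivy.
      At pear: go right to teak.
        At teak: go left to poppy.
          poppy is a leaf — visit poppy.
        At teak: no right child.
        Visit teak.
      Visit pear.
    Visit rose.
  At plum: no right child.
  Visit plum.
At mint: no right child.
Visit mint.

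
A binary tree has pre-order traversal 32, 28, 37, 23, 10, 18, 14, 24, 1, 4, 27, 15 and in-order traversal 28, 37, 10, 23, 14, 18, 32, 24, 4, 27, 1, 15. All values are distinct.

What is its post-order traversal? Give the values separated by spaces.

The first element of pre-order is the root; it splits in-order into left and right subtrees.
Root 32: left subtree has 6 nodes {28, 37, 10, 23, 14, 18}, right has 5 {24, 4, 27, 1, 15}.
  Root 28: left subtree has 0 nodes { }, right has 5 {37, 10, 23, 14, 18}.
    Root 37: left subtree has 0 nodes { }, right has 4 {10, 23, 14, 18}.
      Root 23: left subtree has 1 node {10}, right has 2 {14, 18}.
        Root 18: left subtree has 1 node {14}, right has 0 { }.
  Root 24: left subtree has 0 nodes { }, right has 4 {4, 27, 1, 15}.
    Root 1: left subtree has 2 nodes {4, 27}, right has 1 {15}.
      Root 4: left subtree has 0 nodes { }, right has 1 {27}.

10 14 18 23 37 28 27 4 15 1 24 32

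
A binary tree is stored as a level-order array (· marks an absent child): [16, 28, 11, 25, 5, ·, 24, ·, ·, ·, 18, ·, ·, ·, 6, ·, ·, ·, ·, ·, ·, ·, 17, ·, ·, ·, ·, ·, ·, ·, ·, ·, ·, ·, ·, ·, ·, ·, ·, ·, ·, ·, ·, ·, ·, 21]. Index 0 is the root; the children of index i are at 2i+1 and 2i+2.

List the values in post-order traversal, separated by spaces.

25 21 17 18 5 28 6 24 11 16

Post-order visits the left subtree, then the right subtree, then the node.
At 16: go left to 28.
  At 28: go left to 25.
    25 is a leaf — visit 25.
  At 28: go right to 5.
    At 5: no left child.
    At 5: go right to 18.
      At 18: no left child.
      At 18: go right to 17.
        At 17: go left to 21.
          21 is a leaf — visit 21.
        At 17: no right child.
        Visit 17.
      Visit 18.
    Visit 5.
  Visit 28.
At 16: go right to 11.
  At 11: no left child.
  At 11: go right to 24.
    At 24: no left child.
    At 24: go right to 6.
      6 is a leaf — visit 6.
    Visit 24.
  Visit 11.
Visit 16.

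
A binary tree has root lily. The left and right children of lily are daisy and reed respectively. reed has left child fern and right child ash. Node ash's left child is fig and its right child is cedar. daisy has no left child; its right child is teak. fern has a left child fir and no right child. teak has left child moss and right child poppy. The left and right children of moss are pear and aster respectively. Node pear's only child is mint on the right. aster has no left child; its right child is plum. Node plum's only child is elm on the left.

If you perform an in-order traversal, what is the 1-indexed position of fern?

12

In-order visits the left subtree, then the node, then the right subtree.
At lily: go left to daisy.
  At daisy: no left child.
  Visit daisy.
  At daisy: go right to teak.
    At teak: go left to moss.
      At moss: go left to pear.
        At pear: no left child.
        Visit pear.
        At pear: go right to mint.
          mint is a leaf — visit mint.
      Visit moss.
      At moss: go right to aster.
        At aster: no left child.
        Visit aster.
        At aster: go right to plum.
          At plum: go left to elm.
            elm is a leaf — visit elm.
          Visit plum.
          At plum: no right child.
    Visit teak.
    At teak: go right to poppy.
      poppy is a leaf — visit poppy.
Visit lily.
At lily: go right to reed.
  At reed: go left to fern.
    At fern: go left to fir.
      fir is a leaf — visit fir.
    Visit fern.
    At fern: no right child.
  Visit reed.
  At reed: go right to ash.
    At ash: go left to fig.
      fig is a leaf — visit fig.
    Visit ash.
    At ash: go right to cedar.
      cedar is a leaf — visit cedar.
Full in-order sequence: daisy, pear, mint, moss, aster, elm, plum, teak, poppy, lily, fir, fern, reed, fig, ash, cedar.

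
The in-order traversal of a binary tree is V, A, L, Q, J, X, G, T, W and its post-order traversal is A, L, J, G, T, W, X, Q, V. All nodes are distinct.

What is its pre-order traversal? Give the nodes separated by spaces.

V Q L A X J W T G

The last element of post-order is the root; it splits in-order into left and right subtrees.
Root V: left subtree has 0 nodes { }, right has 8 {A, L, Q, J, X, G, T, W}.
  Root Q: left subtree has 2 nodes {A, L}, right has 5 {J, X, G, T, W}.
    Root L: left subtree has 1 node {A}, right has 0 { }.
    Root X: left subtree has 1 node {J}, right has 3 {G, T, W}.
      Root W: left subtree has 2 nodes {G, T}, right has 0 { }.
        Root T: left subtree has 1 node {G}, right has 0 { }.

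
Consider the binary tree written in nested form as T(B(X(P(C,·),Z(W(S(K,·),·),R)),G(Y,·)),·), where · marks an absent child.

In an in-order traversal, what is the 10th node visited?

Y

In-order visits the left subtree, then the node, then the right subtree.
At T: go left to B.
  At B: go left to X.
    At X: go left to P.
      At P: go left to C.
        C is a leaf — visit C.
      Visit P.
      At P: no right child.
    Visit X.
    At X: go right to Z.
      At Z: go left to W.
        At W: go left to S.
          At S: go left to K.
            K is a leaf — visit K.
          Visit S.
          At S: no right child.
        Visit W.
        At W: no right child.
      Visit Z.
      At Z: go right to R.
        R is a leaf — visit R.
  Visit B.
  At B: go right to G.
    At G: go left to Y.
      Y is a leaf — visit Y.
    Visit G.
    At G: no right child.
Visit T.
At T: no right child.
Full in-order sequence: C, P, X, K, S, W, Z, R, B, Y, G, T.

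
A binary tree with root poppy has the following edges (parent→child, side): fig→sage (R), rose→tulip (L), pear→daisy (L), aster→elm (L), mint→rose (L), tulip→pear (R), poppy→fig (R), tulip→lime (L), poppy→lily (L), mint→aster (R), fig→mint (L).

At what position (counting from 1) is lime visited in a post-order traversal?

Post-order visits the left subtree, then the right subtree, then the node.
At poppy: go left to lily.
  lily is a leaf — visit lily.
At poppy: go right to fig.
  At fig: go left to mint.
    At mint: go left to rose.
      At rose: go left to tulip.
        At tulip: go left to lime.
          lime is a leaf — visit lime.
        At tulip: go right to pear.
          At pear: go left to daisy.
            daisy is a leaf — visit daisy.
          At pear: no right child.
          Visit pear.
        Visit tulip.
      At rose: no right child.
      Visit rose.
    At mint: go right to aster.
      At aster: go left to elm.
        elm is a leaf — visit elm.
      At aster: no right child.
      Visit aster.
    Visit mint.
  At fig: go right to sage.
    sage is a leaf — visit sage.
  Visit fig.
Visit poppy.
Full post-order sequence: lily, lime, daisy, pear, tulip, rose, elm, aster, mint, sage, fig, poppy.

2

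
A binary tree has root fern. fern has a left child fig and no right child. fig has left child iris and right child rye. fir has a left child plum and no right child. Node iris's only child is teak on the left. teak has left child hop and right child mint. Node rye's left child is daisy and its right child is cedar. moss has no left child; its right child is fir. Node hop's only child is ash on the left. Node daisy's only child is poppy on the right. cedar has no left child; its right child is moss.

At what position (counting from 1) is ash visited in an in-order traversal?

In-order visits the left subtree, then the node, then the right subtree.
At fern: go left to fig.
  At fig: go left to iris.
    At iris: go left to teak.
      At teak: go left to hop.
        At hop: go left to ash.
          ash is a leaf — visit ash.
        Visit hop.
        At hop: no right child.
      Visit teak.
      At teak: go right to mint.
        mint is a leaf — visit mint.
    Visit iris.
    At iris: no right child.
  Visit fig.
  At fig: go right to rye.
    At rye: go left to daisy.
      At daisy: no left child.
      Visit daisy.
      At daisy: go right to poppy.
        poppy is a leaf — visit poppy.
    Visit rye.
    At rye: go right to cedar.
      At cedar: no left child.
      Visit cedar.
      At cedar: go right to moss.
        At moss: no left child.
        Visit moss.
        At moss: go right to fir.
          At fir: go left to plum.
            plum is a leaf — visit plum.
          Visit fir.
          At fir: no right child.
Visit fern.
At fern: no right child.
Full in-order sequence: ash, hop, teak, mint, iris, fig, daisy, poppy, rye, cedar, moss, plum, fir, fern.

1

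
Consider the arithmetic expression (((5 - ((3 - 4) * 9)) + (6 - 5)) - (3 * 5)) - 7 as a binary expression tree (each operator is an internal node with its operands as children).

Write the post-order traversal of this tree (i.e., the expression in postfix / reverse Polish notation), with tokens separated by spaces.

Post-order on an expression tree gives postfix notation: for each operator, emit left operand, right operand, then the operator.

5 3 4 - 9 * - 6 5 - + 3 5 * - 7 -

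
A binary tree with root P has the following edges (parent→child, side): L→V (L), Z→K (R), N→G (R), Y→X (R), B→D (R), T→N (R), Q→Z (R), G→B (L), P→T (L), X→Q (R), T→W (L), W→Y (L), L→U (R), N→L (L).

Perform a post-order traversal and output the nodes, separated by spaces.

K Z Q X Y W V U L D B G N T P

Post-order visits the left subtree, then the right subtree, then the node.
At P: go left to T.
  At T: go left to W.
    At W: go left to Y.
      At Y: no left child.
      At Y: go right to X.
        At X: no left child.
        At X: go right to Q.
          At Q: no left child.
          At Q: go right to Z.
            At Z: no left child.
            At Z: go right to K.
              K is a leaf — visit K.
            Visit Z.
          Visit Q.
        Visit X.
      Visit Y.
    At W: no right child.
    Visit W.
  At T: go right to N.
    At N: go left to L.
      At L: go left to V.
        V is a leaf — visit V.
      At L: go right to U.
        U is a leaf — visit U.
      Visit L.
    At N: go right to G.
      At G: go left to B.
        At B: no left child.
        At B: go right to D.
          D is a leaf — visit D.
        Visit B.
      At G: no right child.
      Visit G.
    Visit N.
  Visit T.
At P: no right child.
Visit P.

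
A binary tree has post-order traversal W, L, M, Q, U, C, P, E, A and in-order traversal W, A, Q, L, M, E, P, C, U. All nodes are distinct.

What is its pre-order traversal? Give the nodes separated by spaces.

A W E Q M L P C U

The last element of post-order is the root; it splits in-order into left and right subtrees.
Root A: left subtree has 1 node {W}, right has 7 {Q, L, M, E, P, C, U}.
  Root E: left subtree has 3 nodes {Q, L, M}, right has 3 {P, C, U}.
    Root Q: left subtree has 0 nodes { }, right has 2 {L, M}.
      Root M: left subtree has 1 node {L}, right has 0 { }.
    Root P: left subtree has 0 nodes { }, right has 2 {C, U}.
      Root C: left subtree has 0 nodes { }, right has 1 {U}.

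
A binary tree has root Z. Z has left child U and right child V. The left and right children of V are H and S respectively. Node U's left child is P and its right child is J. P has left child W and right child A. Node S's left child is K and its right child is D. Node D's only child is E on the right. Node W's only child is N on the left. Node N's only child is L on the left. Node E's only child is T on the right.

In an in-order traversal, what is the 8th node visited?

Z

In-order visits the left subtree, then the node, then the right subtree.
At Z: go left to U.
  At U: go left to P.
    At P: go left to W.
      At W: go left to N.
        At N: go left to L.
          L is a leaf — visit L.
        Visit N.
        At N: no right child.
      Visit W.
      At W: no right child.
    Visit P.
    At P: go right to A.
      A is a leaf — visit A.
  Visit U.
  At U: go right to J.
    J is a leaf — visit J.
Visit Z.
At Z: go right to V.
  At V: go left to H.
    H is a leaf — visit H.
  Visit V.
  At V: go right to S.
    At S: go left to K.
      K is a leaf — visit K.
    Visit S.
    At S: go right to D.
      At D: no left child.
      Visit D.
      At D: go right to E.
        At E: no left child.
        Visit E.
        At E: go right to T.
          T is a leaf — visit T.
Full in-order sequence: L, N, W, P, A, U, J, Z, H, V, K, S, D, E, T.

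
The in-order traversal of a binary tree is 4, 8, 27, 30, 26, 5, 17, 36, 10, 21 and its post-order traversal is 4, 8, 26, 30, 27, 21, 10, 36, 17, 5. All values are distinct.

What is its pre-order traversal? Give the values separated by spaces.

The last element of post-order is the root; it splits in-order into left and right subtrees.
Root 5: left subtree has 5 nodes {4, 8, 27, 30, 26}, right has 4 {17, 36, 10, 21}.
  Root 27: left subtree has 2 nodes {4, 8}, right has 2 {30, 26}.
    Root 8: left subtree has 1 node {4}, right has 0 { }.
    Root 30: left subtree has 0 nodes { }, right has 1 {26}.
  Root 17: left subtree has 0 nodes { }, right has 3 {36, 10, 21}.
    Root 36: left subtree has 0 nodes { }, right has 2 {10, 21}.
      Root 10: left subtree has 0 nodes { }, right has 1 {21}.

5 27 8 4 30 26 17 36 10 21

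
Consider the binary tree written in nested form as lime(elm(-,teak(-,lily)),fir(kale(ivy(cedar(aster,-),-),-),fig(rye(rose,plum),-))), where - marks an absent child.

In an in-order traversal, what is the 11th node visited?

rye

In-order visits the left subtree, then the node, then the right subtree.
At lime: go left to elm.
  At elm: no left child.
  Visit elm.
  At elm: go right to teak.
    At teak: no left child.
    Visit teak.
    At teak: go right to lily.
      lily is a leaf — visit lily.
Visit lime.
At lime: go right to fir.
  At fir: go left to kale.
    At kale: go left to ivy.
      At ivy: go left to cedar.
        At cedar: go left to aster.
          aster is a leaf — visit aster.
        Visit cedar.
        At cedar: no right child.
      Visit ivy.
      At ivy: no right child.
    Visit kale.
    At kale: no right child.
  Visit fir.
  At fir: go right to fig.
    At fig: go left to rye.
      At rye: go left to rose.
        rose is a leaf — visit rose.
      Visit rye.
      At rye: go right to plum.
        plum is a leaf — visit plum.
    Visit fig.
    At fig: no right child.
Full in-order sequence: elm, teak, lily, lime, aster, cedar, ivy, kale, fir, rose, rye, plum, fig.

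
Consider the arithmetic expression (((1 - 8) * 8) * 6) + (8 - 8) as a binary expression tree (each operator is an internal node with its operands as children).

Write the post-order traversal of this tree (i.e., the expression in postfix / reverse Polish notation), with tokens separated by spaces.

Post-order on an expression tree gives postfix notation: for each operator, emit left operand, right operand, then the operator.

1 8 - 8 * 6 * 8 8 - +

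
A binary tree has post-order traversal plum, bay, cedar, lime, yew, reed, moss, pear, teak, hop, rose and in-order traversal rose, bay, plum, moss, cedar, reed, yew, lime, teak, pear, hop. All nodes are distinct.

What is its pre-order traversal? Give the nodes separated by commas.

The last element of post-order is the root; it splits in-order into left and right subtrees.
Root rose: left subtree has 0 nodes { }, right has 10 {bay, plum, moss, cedar, reed, yew, lime, teak, pear, hop}.
  Root hop: left subtree has 9 nodes {bay, plum, moss, cedar, reed, yew, lime, teak, pear}, right has 0 { }.
    Root teak: left subtree has 7 nodes {bay, plum, moss, cedar, reed, yew, lime}, right has 1 {pear}.
      Root moss: left subtree has 2 nodes {bay, plum}, right has 4 {cedar, reed, yew, lime}.
        Root bay: left subtree has 0 nodes { }, right has 1 {plum}.
        Root reed: left subtree has 1 node {cedar}, right has 2 {yew, lime}.
          Root yew: left subtree has 0 nodes { }, right has 1 {lime}.

rose, hop, teak, moss, bay, plum, reed, cedar, yew, lime, pear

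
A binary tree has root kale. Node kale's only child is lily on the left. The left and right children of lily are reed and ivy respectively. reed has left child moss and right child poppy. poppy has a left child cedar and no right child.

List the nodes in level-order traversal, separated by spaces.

Level-order visits nodes level by level from the root, left to right within each level.
Level 0: kale
Level 1: lily
Level 2: reed, ivy
Level 3: moss, poppy
Level 4: cedar

kale lily reed ivy moss poppy cedar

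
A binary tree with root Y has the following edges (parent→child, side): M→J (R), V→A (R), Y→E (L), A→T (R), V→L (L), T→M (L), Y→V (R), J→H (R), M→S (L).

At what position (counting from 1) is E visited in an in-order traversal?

1

In-order visits the left subtree, then the node, then the right subtree.
At Y: go left to E.
  E is a leaf — visit E.
Visit Y.
At Y: go right to V.
  At V: go left to L.
    L is a leaf — visit L.
  Visit V.
  At V: go right to A.
    At A: no left child.
    Visit A.
    At A: go right to T.
      At T: go left to M.
        At M: go left to S.
          S is a leaf — visit S.
        Visit M.
        At M: go right to J.
          At J: no left child.
          Visit J.
          At J: go right to H.
            H is a leaf — visit H.
      Visit T.
      At T: no right child.
Full in-order sequence: E, Y, L, V, A, S, M, J, H, T.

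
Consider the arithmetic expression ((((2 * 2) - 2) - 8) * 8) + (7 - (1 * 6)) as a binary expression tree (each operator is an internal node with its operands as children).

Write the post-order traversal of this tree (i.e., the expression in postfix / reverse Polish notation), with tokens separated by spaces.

Post-order on an expression tree gives postfix notation: for each operator, emit left operand, right operand, then the operator.

2 2 * 2 - 8 - 8 * 7 1 6 * - +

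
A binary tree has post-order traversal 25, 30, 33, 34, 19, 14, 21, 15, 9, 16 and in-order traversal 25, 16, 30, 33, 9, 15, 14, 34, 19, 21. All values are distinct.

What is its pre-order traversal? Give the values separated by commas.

The last element of post-order is the root; it splits in-order into left and right subtrees.
Root 16: left subtree has 1 node {25}, right has 8 {30, 33, 9, 15, 14, 34, 19, 21}.
  Root 9: left subtree has 2 nodes {30, 33}, right has 5 {15, 14, 34, 19, 21}.
    Root 33: left subtree has 1 node {30}, right has 0 { }.
    Root 15: left subtree has 0 nodes { }, right has 4 {14, 34, 19, 21}.
      Root 21: left subtree has 3 nodes {14, 34, 19}, right has 0 { }.
        Root 14: left subtree has 0 nodes { }, right has 2 {34, 19}.
          Root 19: left subtree has 1 node {34}, right has 0 { }.

16, 25, 9, 33, 30, 15, 21, 14, 19, 34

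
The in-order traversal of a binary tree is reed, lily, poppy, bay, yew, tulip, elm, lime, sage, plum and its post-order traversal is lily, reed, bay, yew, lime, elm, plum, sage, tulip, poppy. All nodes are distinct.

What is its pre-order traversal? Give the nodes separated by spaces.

poppy reed lily tulip yew bay sage elm lime plum

The last element of post-order is the root; it splits in-order into left and right subtrees.
Root poppy: left subtree has 2 nodes {reed, lily}, right has 7 {bay, yew, tulip, elm, lime, sage, plum}.
  Root reed: left subtree has 0 nodes { }, right has 1 {lily}.
  Root tulip: left subtree has 2 nodes {bay, yew}, right has 4 {elm, lime, sage, plum}.
    Root yew: left subtree has 1 node {bay}, right has 0 { }.
    Root sage: left subtree has 2 nodes {elm, lime}, right has 1 {plum}.
      Root elm: left subtree has 0 nodes { }, right has 1 {lime}.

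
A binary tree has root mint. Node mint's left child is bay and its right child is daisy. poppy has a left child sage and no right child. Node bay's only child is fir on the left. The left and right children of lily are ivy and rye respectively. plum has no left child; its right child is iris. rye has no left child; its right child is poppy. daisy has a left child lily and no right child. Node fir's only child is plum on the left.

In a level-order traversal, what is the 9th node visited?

iris

Level-order visits nodes level by level from the root, left to right within each level.
Level 0: mint
Level 1: bay, daisy
Level 2: fir, lily
Level 3: plum, ivy, rye
Level 4: iris, poppy
Level 5: sage
Full level-order sequence: mint, bay, daisy, fir, lily, plum, ivy, rye, iris, poppy, sage.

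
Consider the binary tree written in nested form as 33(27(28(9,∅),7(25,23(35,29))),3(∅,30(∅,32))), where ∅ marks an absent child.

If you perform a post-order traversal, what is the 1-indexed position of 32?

9

Post-order visits the left subtree, then the right subtree, then the node.
At 33: go left to 27.
  At 27: go left to 28.
    At 28: go left to 9.
      9 is a leaf — visit 9.
    At 28: no right child.
    Visit 28.
  At 27: go right to 7.
    At 7: go left to 25.
      25 is a leaf — visit 25.
    At 7: go right to 23.
      At 23: go left to 35.
        35 is a leaf — visit 35.
      At 23: go right to 29.
        29 is a leaf — visit 29.
      Visit 23.
    Visit 7.
  Visit 27.
At 33: go right to 3.
  At 3: no left child.
  At 3: go right to 30.
    At 30: no left child.
    At 30: go right to 32.
      32 is a leaf — visit 32.
    Visit 30.
  Visit 3.
Visit 33.
Full post-order sequence: 9, 28, 25, 35, 29, 23, 7, 27, 32, 30, 3, 33.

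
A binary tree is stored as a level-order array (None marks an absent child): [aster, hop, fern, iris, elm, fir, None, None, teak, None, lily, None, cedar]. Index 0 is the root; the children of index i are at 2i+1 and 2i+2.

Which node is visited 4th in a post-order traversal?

elm

Post-order visits the left subtree, then the right subtree, then the node.
At aster: go left to hop.
  At hop: go left to iris.
    At iris: no left child.
    At iris: go right to teak.
      teak is a leaf — visit teak.
    Visit iris.
  At hop: go right to elm.
    At elm: no left child.
    At elm: go right to lily.
      lily is a leaf — visit lily.
    Visit elm.
  Visit hop.
At aster: go right to fern.
  At fern: go left to fir.
    At fir: no left child.
    At fir: go right to cedar.
      cedar is a leaf — visit cedar.
    Visit fir.
  At fern: no right child.
  Visit fern.
Visit aster.
Full post-order sequence: teak, iris, lily, elm, hop, cedar, fir, fern, aster.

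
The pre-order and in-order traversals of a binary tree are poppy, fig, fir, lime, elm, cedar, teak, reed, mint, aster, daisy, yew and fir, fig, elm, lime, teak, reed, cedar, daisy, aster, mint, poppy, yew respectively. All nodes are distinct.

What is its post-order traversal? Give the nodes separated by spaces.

The first element of pre-order is the root; it splits in-order into left and right subtrees.
Root poppy: left subtree has 10 nodes {fir, fig, elm, lime, teak, reed, cedar, daisy, aster, mint}, right has 1 {yew}.
  Root fig: left subtree has 1 node {fir}, right has 8 {elm, lime, teak, reed, cedar, daisy, aster, mint}.
    Root lime: left subtree has 1 node {elm}, right has 6 {teak, reed, cedar, daisy, aster, mint}.
      Root cedar: left subtree has 2 nodes {teak, reed}, right has 3 {daisy, aster, mint}.
        Root teak: left subtree has 0 nodes { }, right has 1 {reed}.
        Root mint: left subtree has 2 nodes {daisy, aster}, right has 0 { }.
          Root aster: left subtree has 1 node {daisy}, right has 0 { }.

fir elm reed teak daisy aster mint cedar lime fig yew poppy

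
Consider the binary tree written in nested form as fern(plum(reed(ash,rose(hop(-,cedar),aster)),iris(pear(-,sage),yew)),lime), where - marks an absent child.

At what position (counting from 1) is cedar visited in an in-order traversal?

In-order visits the left subtree, then the node, then the right subtree.
At fern: go left to plum.
  At plum: go left to reed.
    At reed: go left to ash.
      ash is a leaf — visit ash.
    Visit reed.
    At reed: go right to rose.
      At rose: go left to hop.
        At hop: no left child.
        Visit hop.
        At hop: go right to cedar.
          cedar is a leaf — visit cedar.
      Visit rose.
      At rose: go right to aster.
        aster is a leaf — visit aster.
  Visit plum.
  At plum: go right to iris.
    At iris: go left to pear.
      At pear: no left child.
      Visit pear.
      At pear: go right to sage.
        sage is a leaf — visit sage.
    Visit iris.
    At iris: go right to yew.
      yew is a leaf — visit yew.
Visit fern.
At fern: go right to lime.
  lime is a leaf — visit lime.
Full in-order sequence: ash, reed, hop, cedar, rose, aster, plum, pear, sage, iris, yew, fern, lime.

4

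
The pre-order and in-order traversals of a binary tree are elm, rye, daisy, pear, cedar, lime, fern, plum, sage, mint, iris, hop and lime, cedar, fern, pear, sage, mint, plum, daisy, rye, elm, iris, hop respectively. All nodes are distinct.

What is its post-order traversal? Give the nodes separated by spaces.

The first element of pre-order is the root; it splits in-order into left and right subtrees.
Root elm: left subtree has 9 nodes {lime, cedar, fern, pear, sage, mint, plum, daisy, rye}, right has 2 {iris, hop}.
  Root rye: left subtree has 8 nodes {lime, cedar, fern, pear, sage, mint, plum, daisy}, right has 0 { }.
    Root daisy: left subtree has 7 nodes {lime, cedar, fern, pear, sage, mint, plum}, right has 0 { }.
      Root pear: left subtree has 3 nodes {lime, cedar, fern}, right has 3 {sage, mint, plum}.
        Root cedar: left subtree has 1 node {lime}, right has 1 {fern}.
        Root plum: left subtree has 2 nodes {sage, mint}, right has 0 { }.
          Root sage: left subtree has 0 nodes { }, right has 1 {mint}.
  Root iris: left subtree has 0 nodes { }, right has 1 {hop}.

lime fern cedar mint sage plum pear daisy rye hop iris elm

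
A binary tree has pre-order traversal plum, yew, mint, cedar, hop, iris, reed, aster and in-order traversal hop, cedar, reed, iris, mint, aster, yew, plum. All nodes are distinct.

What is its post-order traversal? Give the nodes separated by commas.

The first element of pre-order is the root; it splits in-order into left and right subtrees.
Root plum: left subtree has 7 nodes {hop, cedar, reed, iris, mint, aster, yew}, right has 0 { }.
  Root yew: left subtree has 6 nodes {hop, cedar, reed, iris, mint, aster}, right has 0 { }.
    Root mint: left subtree has 4 nodes {hop, cedar, reed, iris}, right has 1 {aster}.
      Root cedar: left subtree has 1 node {hop}, right has 2 {reed, iris}.
        Root iris: left subtree has 1 node {reed}, right has 0 { }.

hop, reed, iris, cedar, aster, mint, yew, plum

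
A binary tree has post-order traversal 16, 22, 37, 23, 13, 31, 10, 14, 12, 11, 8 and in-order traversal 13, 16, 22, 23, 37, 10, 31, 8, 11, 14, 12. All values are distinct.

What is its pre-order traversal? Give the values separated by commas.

The last element of post-order is the root; it splits in-order into left and right subtrees.
Root 8: left subtree has 7 nodes {13, 16, 22, 23, 37, 10, 31}, right has 3 {11, 14, 12}.
  Root 10: left subtree has 5 nodes {13, 16, 22, 23, 37}, right has 1 {31}.
    Root 13: left subtree has 0 nodes { }, right has 4 {16, 22, 23, 37}.
      Root 23: left subtree has 2 nodes {16, 22}, right has 1 {37}.
        Root 22: left subtree has 1 node {16}, right has 0 { }.
  Root 11: left subtree has 0 nodes { }, right has 2 {14, 12}.
    Root 12: left subtree has 1 node {14}, right has 0 { }.

8, 10, 13, 23, 22, 16, 37, 31, 11, 12, 14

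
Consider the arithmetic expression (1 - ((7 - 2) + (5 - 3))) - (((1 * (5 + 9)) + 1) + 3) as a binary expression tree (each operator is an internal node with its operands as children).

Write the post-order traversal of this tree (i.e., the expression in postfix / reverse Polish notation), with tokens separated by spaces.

1 7 2 - 5 3 - + - 1 5 9 + * 1 + 3 + -

Post-order on an expression tree gives postfix notation: for each operator, emit left operand, right operand, then the operator.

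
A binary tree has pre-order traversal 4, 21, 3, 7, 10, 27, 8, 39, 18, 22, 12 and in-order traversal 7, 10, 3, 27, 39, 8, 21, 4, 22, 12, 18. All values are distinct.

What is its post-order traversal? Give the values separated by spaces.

10 7 39 8 27 3 21 12 22 18 4

The first element of pre-order is the root; it splits in-order into left and right subtrees.
Root 4: left subtree has 7 nodes {7, 10, 3, 27, 39, 8, 21}, right has 3 {22, 12, 18}.
  Root 21: left subtree has 6 nodes {7, 10, 3, 27, 39, 8}, right has 0 { }.
    Root 3: left subtree has 2 nodes {7, 10}, right has 3 {27, 39, 8}.
      Root 7: left subtree has 0 nodes { }, right has 1 {10}.
      Root 27: left subtree has 0 nodes { }, right has 2 {39, 8}.
        Root 8: left subtree has 1 node {39}, right has 0 { }.
  Root 18: left subtree has 2 nodes {22, 12}, right has 0 { }.
    Root 22: left subtree has 0 nodes { }, right has 1 {12}.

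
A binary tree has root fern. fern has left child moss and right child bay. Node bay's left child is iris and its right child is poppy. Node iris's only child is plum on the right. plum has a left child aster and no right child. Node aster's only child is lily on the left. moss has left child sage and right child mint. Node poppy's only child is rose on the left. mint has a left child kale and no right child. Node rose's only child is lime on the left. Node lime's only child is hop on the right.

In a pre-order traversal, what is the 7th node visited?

Pre-order visits the node, then its left subtree, then its right subtree.
Visit fern.
At fern: go left to moss.
  Visit moss.
  At moss: go left to sage.
    sage is a leaf — visit sage.
  At moss: go right to mint.
    Visit mint.
    At mint: go left to kale.
      kale is a leaf — visit kale.
    At mint: no right child.
At fern: go right to bay.
  Visit bay.
  At bay: go left to iris.
    Visit iris.
    At iris: no left child.
    At iris: go right to plum.
      Visit plum.
      At plum: go left to aster.
        Visit aster.
        At aster: go left to lily.
          lily is a leaf — visit lily.
        At aster: no right child.
      At plum: no right child.
  At bay: go right to poppy.
    Visit poppy.
    At poppy: go left to rose.
      Visit rose.
      At rose: go left to lime.
        Visit lime.
        At lime: no left child.
        At lime: go right to hop.
          hop is a leaf — visit hop.
      At rose: no right child.
    At poppy: no right child.
Full pre-order sequence: fern, moss, sage, mint, kale, bay, iris, plum, aster, lily, poppy, rose, lime, hop.

iris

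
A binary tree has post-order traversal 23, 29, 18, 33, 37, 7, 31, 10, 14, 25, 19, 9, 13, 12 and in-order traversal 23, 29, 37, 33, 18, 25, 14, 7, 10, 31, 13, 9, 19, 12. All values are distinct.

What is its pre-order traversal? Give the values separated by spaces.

The last element of post-order is the root; it splits in-order into left and right subtrees.
Root 12: left subtree has 13 nodes {23, 29, 37, 33, 18, 25, 14, 7, 10, 31, 13, 9, 19}, right has 0 { }.
  Root 13: left subtree has 10 nodes {23, 29, 37, 33, 18, 25, 14, 7, 10, 31}, right has 2 {9, 19}.
    Root 25: left subtree has 5 nodes {23, 29, 37, 33, 18}, right has 4 {14, 7, 10, 31}.
      Root 37: left subtree has 2 nodes {23, 29}, right has 2 {33, 18}.
        Root 29: left subtree has 1 node {23}, right has 0 { }.
        Root 33: left subtree has 0 nodes { }, right has 1 {18}.
      Root 14: left subtree has 0 nodes { }, right has 3 {7, 10, 31}.
        Root 10: left subtree has 1 node {7}, right has 1 {31}.
    Root 9: left subtree has 0 nodes { }, right has 1 {19}.

12 13 25 37 29 23 33 18 14 10 7 31 9 19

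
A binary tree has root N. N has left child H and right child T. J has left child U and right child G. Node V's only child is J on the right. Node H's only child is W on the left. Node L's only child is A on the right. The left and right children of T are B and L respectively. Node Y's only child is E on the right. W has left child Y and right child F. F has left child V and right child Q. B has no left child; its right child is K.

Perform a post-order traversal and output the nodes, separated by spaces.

Post-order visits the left subtree, then the right subtree, then the node.
At N: go left to H.
  At H: go left to W.
    At W: go left to Y.
      At Y: no left child.
      At Y: go right to E.
        E is a leaf — visit E.
      Visit Y.
    At W: go right to F.
      At F: go left to V.
        At V: no left child.
        At V: go right to J.
          At J: go left to U.
            U is a leaf — visit U.
          At J: go right to G.
            G is a leaf — visit G.
          Visit J.
        Visit V.
      At F: go right to Q.
        Q is a leaf — visit Q.
      Visit F.
    Visit W.
  At H: no right child.
  Visit H.
At N: go right to T.
  At T: go left to B.
    At B: no left child.
    At B: go right to K.
      K is a leaf — visit K.
    Visit B.
  At T: go right to L.
    At L: no left child.
    At L: go right to A.
      A is a leaf — visit A.
    Visit L.
  Visit T.
Visit N.

E Y U G J V Q F W H K B A L T N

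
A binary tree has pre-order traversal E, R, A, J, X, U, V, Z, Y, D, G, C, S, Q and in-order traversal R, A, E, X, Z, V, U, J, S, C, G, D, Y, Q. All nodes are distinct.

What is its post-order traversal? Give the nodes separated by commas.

A, R, Z, V, U, X, S, C, G, D, Q, Y, J, E

The first element of pre-order is the root; it splits in-order into left and right subtrees.
Root E: left subtree has 2 nodes {R, A}, right has 11 {X, Z, V, U, J, S, C, G, D, Y, Q}.
  Root R: left subtree has 0 nodes { }, right has 1 {A}.
  Root J: left subtree has 4 nodes {X, Z, V, U}, right has 6 {S, C, G, D, Y, Q}.
    Root X: left subtree has 0 nodes { }, right has 3 {Z, V, U}.
      Root U: left subtree has 2 nodes {Z, V}, right has 0 { }.
        Root V: left subtree has 1 node {Z}, right has 0 { }.
    Root Y: left subtree has 4 nodes {S, C, G, D}, right has 1 {Q}.
      Root D: left subtree has 3 nodes {S, C, G}, right has 0 { }.
        Root G: left subtree has 2 nodes {S, C}, right has 0 { }.
          Root C: left subtree has 1 node {S}, right has 0 { }.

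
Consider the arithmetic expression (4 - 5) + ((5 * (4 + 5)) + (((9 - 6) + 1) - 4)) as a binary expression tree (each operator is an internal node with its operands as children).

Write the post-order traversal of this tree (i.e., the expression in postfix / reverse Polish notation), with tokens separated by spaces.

Post-order on an expression tree gives postfix notation: for each operator, emit left operand, right operand, then the operator.

4 5 - 5 4 5 + * 9 6 - 1 + 4 - + +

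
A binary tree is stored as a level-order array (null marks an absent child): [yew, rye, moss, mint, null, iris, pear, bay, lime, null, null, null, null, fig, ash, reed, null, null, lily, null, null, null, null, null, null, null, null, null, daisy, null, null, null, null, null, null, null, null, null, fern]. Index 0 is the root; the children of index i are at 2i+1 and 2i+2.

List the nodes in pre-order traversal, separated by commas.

yew, rye, mint, bay, reed, lime, lily, fern, moss, iris, pear, fig, daisy, ash

Pre-order visits the node, then its left subtree, then its right subtree.
Visit yew.
At yew: go left to rye.
  Visit rye.
  At rye: go left to mint.
    Visit mint.
    At mint: go left to bay.
      Visit bay.
      At bay: go left to reed.
        reed is a leaf — visit reed.
      At bay: no right child.
    At mint: go right to lime.
      Visit lime.
      At lime: no left child.
      At lime: go right to lily.
        Visit lily.
        At lily: no left child.
        At lily: go right to fern.
          fern is a leaf — visit fern.
  At rye: no right child.
At yew: go right to moss.
  Visit moss.
  At moss: go left to iris.
    iris is a leaf — visit iris.
  At moss: go right to pear.
    Visit pear.
    At pear: go left to fig.
      Visit fig.
      At fig: no left child.
      At fig: go right to daisy.
        daisy is a leaf — visit daisy.
    At pear: go right to ash.
      ash is a leaf — visit ash.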